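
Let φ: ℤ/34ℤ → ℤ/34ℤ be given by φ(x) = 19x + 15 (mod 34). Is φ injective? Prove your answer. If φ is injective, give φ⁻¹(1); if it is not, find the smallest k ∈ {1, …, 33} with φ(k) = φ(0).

10

Recall: φ is injective if φ(u) = φ(v) implies u = v.
If φ(u) = φ(v), then 19u ≡ 19v (mod 34). Because gcd(19, 34) = 1, we may cancel 19 to get u ≡ v (mod 34).
Hence φ is injective.
We now compute 19⁻¹ mod 34 explicitly. Euclid's algorithm: 34 = 1·19 + 15, 19 = 1·15 + 4, 15 = 3·4 + 3, 4 = 1·3 + 1; back-substituting gives 1 = 9·19 − 5·34, so 19⁻¹ ≡ 9 (mod 34).
Since φ is injective, we find φ⁻¹(1): we need 19x ≡ 1 − 15 ≡ 20 (mod 34). Using 19⁻¹ = 9: x ≡ 9·20 = 180 = 5·34 + 10, so x = 10.
Check: φ(10) = 19·10 + 15 = 205 = 6·34 + 1 ≡ 1 (mod 34).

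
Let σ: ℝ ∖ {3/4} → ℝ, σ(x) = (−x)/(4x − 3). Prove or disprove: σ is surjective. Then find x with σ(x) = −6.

18/23

If σ(x) = −1/4, cross-multiplying gives 4(−x) = −1(4x − 3), which simplifies to 0 = 3 — false.  So −1/4 has no preimage and σ is not surjective.
Solving σ(x) = −6: cross-multiplying gives −x = −6(4x − 3), which rearranges to 23x = 18, so x = 18/23.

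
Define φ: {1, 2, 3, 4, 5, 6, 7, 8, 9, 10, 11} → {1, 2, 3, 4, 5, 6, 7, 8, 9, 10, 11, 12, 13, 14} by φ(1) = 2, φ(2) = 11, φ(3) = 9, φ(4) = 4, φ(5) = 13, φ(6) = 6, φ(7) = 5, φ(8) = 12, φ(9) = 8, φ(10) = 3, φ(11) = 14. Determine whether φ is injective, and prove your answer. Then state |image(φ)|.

The values φ(1), …, φ(11) are 2, 11, 9, 4, 13, 6, 5, 12, 8, 3, 14 — all distinct.
So φ(x_1) = φ(x_2) only when x_1 = x_2, and φ is injective.
The image of φ is {2, 3, 4, 5, 6, 8, 9, 11, 12, 13, 14}, which has 11 elements.

11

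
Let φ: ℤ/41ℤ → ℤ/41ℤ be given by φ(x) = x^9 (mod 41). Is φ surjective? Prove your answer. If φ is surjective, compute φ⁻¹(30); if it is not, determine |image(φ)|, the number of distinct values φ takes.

Since 41 is prime, the nonzero elements of ℤ/41ℤ form a cyclic group of order 40.
As gcd(9, 40) = 1, raising to the 9th power is a bijection on this group: if x_1^9 ≡ x_2^9 then (x_1x_2^{−1})^9 = 1, and the only element of order dividing gcd(9, 40) = 1 is 1, so x_1 = x_2.
With φ(0) = 0 this makes φ injective on all of ℤ/41ℤ, hence bijective (finite equal-size domain and codomain). In particular φ is surjective.
Since φ is surjective, we find the preimage of 30. The inverse of x ↦ x^9 on (ℤ/41ℤ)^× is x ↦ x^9, because 9·9 = 81 = 2·40 + 1 ≡ 1 (mod 40) and x^{40} = 1 for x ≠ 0 (Fermat). So φ⁻¹(30) = 30^9 mod 41.
Repeated squaring mod 41: 30^1 ≡ 30, 30^2 ≡ 30² = 900 ≡ 39, 30^4 ≡ 39² = 1521 ≡ 4, 30^8 ≡ 4² = 16. Since 9 = 8 + 1, 30^9 ≡ 16·30: 16·30 = 480 ≡ 29. So 30^9 ≡ 29 (mod 41).
Hence φ⁻¹(30) = 29.

29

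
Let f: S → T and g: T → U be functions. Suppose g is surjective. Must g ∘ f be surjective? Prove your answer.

No. Take S = {0}, T = U = {0, 1, 2, 3}, f(0) = 0, and g = identity (surjective).
Then (g ∘ f)(0) = 0, and 3 ∈ U has no preimage under g ∘ f, so g ∘ f is not surjective.

not surjective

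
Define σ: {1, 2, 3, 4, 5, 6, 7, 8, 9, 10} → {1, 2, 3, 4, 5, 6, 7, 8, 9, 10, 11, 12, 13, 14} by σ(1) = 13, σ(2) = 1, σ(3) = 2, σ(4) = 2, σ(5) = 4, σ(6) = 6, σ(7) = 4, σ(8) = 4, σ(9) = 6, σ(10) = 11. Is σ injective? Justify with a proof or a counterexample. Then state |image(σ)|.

6

σ(3) = 2 = σ(4) with 3 ≠ 4, so σ is not injective.
The image of σ is {1, 2, 4, 6, 11, 13}, which has 6 elements.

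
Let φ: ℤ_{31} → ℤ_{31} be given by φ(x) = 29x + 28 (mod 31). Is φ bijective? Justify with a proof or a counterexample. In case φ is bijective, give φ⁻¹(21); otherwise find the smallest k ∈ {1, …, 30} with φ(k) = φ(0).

19

If φ(x_1) = φ(x_2), then 29x_1 ≡ 29x_2 (mod 31). Because gcd(29, 31) = 1, we may cancel 29 to get x_1 ≡ x_2 (mod 31).
We now compute 29⁻¹ mod 31 explicitly. Euclid's algorithm: 31 = 1·29 + 2, 29 = 14·2 + 1; back-substituting gives 1 = 15·29 − 14·31, so 29⁻¹ ≡ 15 (mod 31).
For any y ∈ ℤ_{31}, x = 15(y − 28) mod 31 satisfies φ(x) = 29·15(y − 28) + 28 ≡ y (since 29·15 ≡ 1 mod 31). So every y has a preimage.
Thus φ is bijective.
Since φ is bijective, we find φ⁻¹(21): we need 29x ≡ 21 − 28 ≡ 24 (mod 31). Using 29⁻¹ = 15: x ≡ 15·24 = 360 = 11·31 + 19, so x = 19.
Check: φ(19) = 29·19 + 28 = 579 = 18·31 + 21 ≡ 21 (mod 31).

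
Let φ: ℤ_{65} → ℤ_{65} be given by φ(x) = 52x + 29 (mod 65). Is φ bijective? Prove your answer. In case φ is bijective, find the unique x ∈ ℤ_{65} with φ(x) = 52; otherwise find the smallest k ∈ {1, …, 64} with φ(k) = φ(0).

5

We have gcd(52, 65) = 13 > 1. Taking u = 0 and v = 5: φ(0) = 29 and φ(5) = 52·5 + 29 = 289 ≡ 29 (mod 65).
So φ(0) = φ(5) while 0 ≠ 5, so φ is not injective, hence not bijective.
Since φ is not bijective, we find the least positive k with φ(k) = φ(0): this means 52k ≡ 0 (mod 65), i.e. 65 ∣ 52k. Since gcd(52, 65) = 13, dividing through by 13 this holds exactly when 5 ∣ 4k, and as gcd(4, 5) = 1, exactly when 5 ∣ k.
The smallest positive such k is 5.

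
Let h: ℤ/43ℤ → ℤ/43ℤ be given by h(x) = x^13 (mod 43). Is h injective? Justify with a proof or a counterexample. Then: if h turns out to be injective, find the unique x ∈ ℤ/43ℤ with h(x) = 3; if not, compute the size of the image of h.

12

Since 43 is prime, the nonzero elements of ℤ/43ℤ form a cyclic group of order 42.
As gcd(13, 42) = 1, raising to the 13th power is a bijection on this group: if s^13 ≡ t^13 then (st^{−1})^13 = 1, and the only element of order dividing gcd(13, 42) = 1 is 1, so s = t.
With h(0) = 0 this makes h injective on all of ℤ/43ℤ, hence bijective (finite equal-size domain and codomain). In particular h is injective.
Since h is injective, we find the preimage of 3. The inverse of x ↦ x^13 on (ℤ/43ℤ)^× is x ↦ x^13, because 13·13 = 169 = 4·42 + 1 ≡ 1 (mod 42) and x^{42} = 1 for x ≠ 0 (Fermat). So h⁻¹(3) = 3^13 mod 43.
Repeated squaring mod 43: 3^1 ≡ 3, 3^2 ≡ 3² = 9, 3^4 ≡ 9² = 81 ≡ 38, 3^8 ≡ 38² = 1444 ≡ 25. Since 13 = 8 + 4 + 1, 3^13 ≡ 25·38·3: 25·38 = 950 ≡ 4, then 4·3 = 12. So 3^13 ≡ 12 (mod 43).
Hence h⁻¹(3) = 12.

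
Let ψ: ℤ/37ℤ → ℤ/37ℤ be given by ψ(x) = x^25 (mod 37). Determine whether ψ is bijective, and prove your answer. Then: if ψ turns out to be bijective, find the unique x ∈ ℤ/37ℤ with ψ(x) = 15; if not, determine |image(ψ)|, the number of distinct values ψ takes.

20

Since 37 is prime, the nonzero elements of ℤ/37ℤ form a cyclic group of order 36.
As gcd(25, 36) = 1, raising to the 25th power is a bijection on this group: if a^25 ≡ b^25 then (ab^{−1})^25 = 1, and the only element of order dividing gcd(25, 36) = 1 is 1, so a = b.
With ψ(0) = 0 this makes ψ injective on all of ℤ/37ℤ, hence bijective (finite equal-size domain and codomain). In particular ψ is bijective.
Since ψ is bijective, we find the preimage of 15. The inverse of x ↦ x^25 on (ℤ/37ℤ)^× is x ↦ x^13, because 25·13 = 325 = 9·36 + 1 ≡ 1 (mod 36) and x^{36} = 1 for x ≠ 0 (Fermat). So ψ⁻¹(15) = 15^13 mod 37.
Repeated squaring mod 37: 15^1 ≡ 15, 15^2 ≡ 15² = 225 ≡ 3, 15^4 ≡ 3² = 9, 15^8 ≡ 9² = 81 ≡ 7. Since 13 = 8 + 4 + 1, 15^13 ≡ 7·9·15: 7·9 = 63 ≡ 26, then 26·15 = 390 ≡ 20. So 15^13 ≡ 20 (mod 37).
Hence ψ⁻¹(15) = 20.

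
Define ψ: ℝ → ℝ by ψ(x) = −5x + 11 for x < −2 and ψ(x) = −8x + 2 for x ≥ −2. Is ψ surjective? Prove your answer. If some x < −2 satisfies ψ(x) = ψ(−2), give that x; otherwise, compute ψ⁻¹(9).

Both pieces are strictly decreasing (slopes −5 and −8), so each is injective on its own interval.
The left piece maps (−∞, −2) onto (21, ∞); the right piece maps [−2, ∞) onto (−∞, 18].
The union (21, ∞) ∪ (−∞, 18] omits the interval between 21 and 18; in particular 21 has no preimage. So ψ is not surjective.
Because the two images are disjoint, no x < −2 has ψ(x) = ψ(−2), so we compute ψ⁻¹(9): 9 lies in (−∞, 18], so solve −8x + 2 = 9: x = (9 − 2)/(−8) = −7/8.

-7/8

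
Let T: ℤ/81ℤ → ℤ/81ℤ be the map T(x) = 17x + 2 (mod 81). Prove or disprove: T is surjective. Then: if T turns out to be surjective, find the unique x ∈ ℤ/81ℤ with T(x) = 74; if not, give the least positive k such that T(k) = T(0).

9

By definition, T is surjective if every y in the codomain equals T(x) for some x in the domain.
Since gcd(17, 81) = 1, 17 is invertible modulo 81. Euclid's algorithm: 81 = 4·17 + 13, 17 = 1·13 + 4, 13 = 3·4 + 1; back-substituting gives 1 = 62·17 − 13·81, so 17⁻¹ ≡ 62 (mod 81).
For any y ∈ ℤ/81ℤ, x = 62(y − 2) mod 81 satisfies T(x) = 17·62(y − 2) + 2 ≡ y (since 17·62 ≡ 1 mod 81). So every y has a preimage.
Hence T is surjective.
Since T is surjective, we compute T⁻¹(74): solve 17x + 2 ≡ 74 (mod 81), i.e. 17x ≡ 72 (mod 81).
Multiplying by 17⁻¹ = 62 gives x ≡ 62·72 = 4464 = 55·81 + 9 ≡ 9 (mod 81).
Check: T(9) = 17·9 + 2 = 155 = 1·81 + 74 ≡ 74 (mod 81).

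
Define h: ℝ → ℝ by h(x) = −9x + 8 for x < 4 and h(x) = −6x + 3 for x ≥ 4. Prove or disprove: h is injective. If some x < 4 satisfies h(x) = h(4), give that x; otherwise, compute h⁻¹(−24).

29/9

Both pieces are strictly decreasing (slopes −9 and −6), so each is injective on its own interval.
The left piece maps (−∞, 4) onto (−28, ∞); the right piece maps [4, ∞) onto (−∞, −21].
These images overlap. In particular h(4) = −21 (right piece), and solving −9x + 8 = −21 on the left piece gives x = 29/9 < 4.
So h(29/9) = h(4) with 29/9 ≠ 4, and h is not injective. This x = 29/9 is the requested value below 4.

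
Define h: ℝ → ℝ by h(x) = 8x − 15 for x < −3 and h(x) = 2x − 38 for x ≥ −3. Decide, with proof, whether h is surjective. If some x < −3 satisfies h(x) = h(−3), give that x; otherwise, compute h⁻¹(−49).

Both pieces are strictly increasing (slopes 8 and 2), so each is injective on its own interval.
The left piece maps (−∞, −3) onto (−∞, −39); the right piece maps [−3, ∞) onto [−44, ∞).
The union (−∞, −39) ∪ [−44, ∞) covers ℝ, so h is surjective.
For the follow-up: the images overlap, so an x < −3 with h(x) = h(−3) exists. h(−3) = −44; solving 8x − 15 = −44 for x < −3 gives x = (−44 + 15)/8 = −29/8.

-29/8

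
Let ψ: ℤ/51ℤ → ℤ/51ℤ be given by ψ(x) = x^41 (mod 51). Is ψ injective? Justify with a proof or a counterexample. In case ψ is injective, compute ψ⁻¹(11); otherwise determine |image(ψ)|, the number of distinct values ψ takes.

Computing x^41 mod 51 for each x (by repeated squaring, reducing mod 51 at every step), the values ψ(0), ψ(1), …, ψ(50) are: 0, 1, 2, 48, 4, 29, 45, 10, 8, 9, 7, 23, 39, 13, 20, 15, 16, 17, 18, 19, 14, 21, 46, 11, 27, 25, 26, 24, 40, 5, 30, 37, 32, 33, 34, 35, 36, 31, 38, 12, 28, 44, 42, 43, 41, 6, 22, 47, 3, 49, 50.
Every element of ℤ/51ℤ appears exactly once in this list, so ψ is a bijection, and in particular injective.
Since ψ is injective, we read off the preimage of 11 from the same table: ψ(23) = 11, so ψ⁻¹(11) = 23.

23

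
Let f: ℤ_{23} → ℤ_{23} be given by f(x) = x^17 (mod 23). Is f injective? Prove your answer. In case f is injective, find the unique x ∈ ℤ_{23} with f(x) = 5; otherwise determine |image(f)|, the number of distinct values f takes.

Since 23 is prime, the nonzero elements of ℤ_{23} form a cyclic group of order 22.
As gcd(17, 22) = 1, raising to the 17th power is a bijection on this group: if a^17 ≡ b^17 then (ab^{−1})^17 = 1, and the only element of order dividing gcd(17, 22) = 1 is 1, so a = b.
With f(0) = 0 this makes f injective on all of ℤ_{23}, hence bijective (finite equal-size domain and codomain). In particular f is injective.
Since f is injective, we find the preimage of 5. The inverse of x ↦ x^17 on (ℤ_{23})^× is x ↦ x^13, because 17·13 = 221 = 10·22 + 1 ≡ 1 (mod 22) and x^{22} = 1 for x ≠ 0 (Fermat). So f⁻¹(5) = 5^13 mod 23.
Repeated squaring mod 23: 5^1 ≡ 5, 5^2 ≡ 5² = 25 ≡ 2, 5^4 ≡ 2² = 4, 5^8 ≡ 4² = 16. Since 13 = 8 + 4 + 1, 5^13 ≡ 16·4·5: 16·4 = 64 ≡ 18, then 18·5 = 90 ≡ 21. So 5^13 ≡ 21 (mod 23).
Hence f⁻¹(5) = 21.

21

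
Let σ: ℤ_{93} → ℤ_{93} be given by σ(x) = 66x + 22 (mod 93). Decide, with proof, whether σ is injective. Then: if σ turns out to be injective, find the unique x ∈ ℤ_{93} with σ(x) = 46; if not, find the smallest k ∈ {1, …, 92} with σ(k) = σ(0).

31

Recall: injectivity means: for all a, b in the domain, σ(a) = σ(b) implies a = b.
We have gcd(66, 93) = 3 > 1. Taking a = 0 and b = 31: σ(0) = 22 and σ(31) = 66·31 + 22 = 2068 ≡ 22 (mod 93).
So σ(0) = σ(31) while 0 ≠ 31, thus σ is not injective.
Since σ is not injective, we find the least positive k with σ(k) = σ(0): this means 66k ≡ 0 (mod 93), i.e. 93 ∣ 66k. Since gcd(66, 93) = 3, dividing through by 3 this holds exactly when 31 ∣ 22k, and as gcd(22, 31) = 1, exactly when 31 ∣ k.
The smallest positive such k is 31.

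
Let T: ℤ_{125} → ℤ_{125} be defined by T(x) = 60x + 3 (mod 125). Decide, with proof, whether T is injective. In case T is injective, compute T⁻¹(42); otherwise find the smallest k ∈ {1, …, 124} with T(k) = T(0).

We have gcd(60, 125) = 5 > 1. Taking u = 0 and v = 25: T(0) = 3 and T(25) = 60·25 + 3 = 1503 ≡ 3 (mod 125).
So T(0) = T(25) while 0 ≠ 25, therefore T is not injective.
Since T is not injective, we find the least positive k with T(k) = T(0): this means 60k ≡ 0 (mod 125), i.e. 125 ∣ 60k. Since gcd(60, 125) = 5, dividing through by 5 this holds exactly when 25 ∣ 12k, and as gcd(12, 25) = 1, exactly when 25 ∣ k.
The smallest positive such k is 25.

25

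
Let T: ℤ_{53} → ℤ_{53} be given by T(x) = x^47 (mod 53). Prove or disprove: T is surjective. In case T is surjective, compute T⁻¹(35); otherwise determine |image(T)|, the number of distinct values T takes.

12

Since 53 is prime, the nonzero elements of ℤ_{53} form a cyclic group of order 52.
As gcd(47, 52) = 1, raising to the 47th power is a bijection on this group: if u^47 ≡ v^47 then (uv^{−1})^47 = 1, and the only element of order dividing gcd(47, 52) = 1 is 1, so u = v.
With T(0) = 0 this makes T injective on all of ℤ_{53}, hence bijective (finite equal-size domain and codomain). In particular T is surjective.
Since T is surjective, we find the preimage of 35. The inverse of x ↦ x^47 on (ℤ_{53})^× is x ↦ x^31, because 47·31 = 1457 = 28·52 + 1 ≡ 1 (mod 52) and x^{52} = 1 for x ≠ 0 (Fermat). So T⁻¹(35) = 35^31 mod 53.
Repeated squaring mod 53: 35^1 ≡ 35, 35^2 ≡ 35² = 1225 ≡ 6, 35^4 ≡ 6² = 36, 35^8 ≡ 36² = 1296 ≡ 24, 35^16 ≡ 24² = 576 ≡ 46. Since 31 = 16 + 8 + 4 + 2 + 1, 35^31 ≡ 46·24·36·6·35: 46·24 = 1104 ≡ 44, then 44·36 = 1584 ≡ 47, then 47·6 = 282 ≡ 17, then 17·35 = 595 ≡ 12. So 35^31 ≡ 12 (mod 53).
Hence T⁻¹(35) = 12.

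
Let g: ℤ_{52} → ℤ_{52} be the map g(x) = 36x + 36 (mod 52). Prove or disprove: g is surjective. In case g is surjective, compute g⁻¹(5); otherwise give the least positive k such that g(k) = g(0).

Since gcd(36, 52) = 4, we have 36x ≡ 0 (mod 4) for all x, so g(x) ≡ 0 (mod 4).
But 1 ≢ 0 (mod 4), so 1 ∈ ℤ_{52} has no preimage. Thus g is not surjective.
Since g is not surjective, we find the least positive k with g(k) = g(0): this means 36k ≡ 0 (mod 52), i.e. 52 ∣ 36k. Since gcd(36, 52) = 4, dividing through by 4 this holds exactly when 13 ∣ 9k, and as gcd(9, 13) = 1, exactly when 13 ∣ k.
The smallest positive such k is 13.

13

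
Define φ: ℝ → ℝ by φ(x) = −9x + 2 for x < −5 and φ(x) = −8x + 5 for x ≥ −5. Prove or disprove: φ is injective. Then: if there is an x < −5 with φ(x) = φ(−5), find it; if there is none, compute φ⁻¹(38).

-33/8

Both pieces are strictly decreasing (slopes −9 and −8), so each is injective on its own interval.
The left piece maps (−∞, −5) onto (47, ∞); the right piece maps [−5, ∞) onto (−∞, 45].
These images are disjoint, so no value is attained by both pieces. Hence φ is injective.
Because the two images are disjoint, no x < −5 has φ(x) = φ(−5), so we compute φ⁻¹(38): 38 lies in (−∞, 45], so solve −8x + 5 = 38: x = (38 − 5)/(−8) = −33/8.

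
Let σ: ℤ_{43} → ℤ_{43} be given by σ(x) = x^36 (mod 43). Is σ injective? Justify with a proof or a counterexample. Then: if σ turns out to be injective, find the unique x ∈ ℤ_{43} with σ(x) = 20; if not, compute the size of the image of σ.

8

σ(1) = 1^36 = 1.
σ(6): Repeated squaring mod 43: 6^1 ≡ 6, 6^2 ≡ 6² = 36, 6^4 ≡ 36² = 1296 ≡ 6, 6^8 ≡ 6² = 36, 6^16 ≡ 36² = 1296 ≡ 6, 6^32 ≡ 6² = 36. Since 36 = 32 + 4, 6^36 ≡ 36·6: 36·6 = 216 ≡ 1. So 6^36 ≡ 1 (mod 43).
So σ(1) = σ(6) = 1 while 1 ≠ 6, therefore σ is not injective.
Since σ is not injective, we determine |image(σ)|. Computing x^36 mod 43 for each x (by repeated squaring, reducing mod 43 at every step), the values σ(0), σ(1), …, σ(42) are: 0, 1, 41, 21, 4, 35, 1, 1, 35, 11, 16, 11, 41, 35, 41, 4, 16, 16, 21, 4, 11, 21, 21, 11, 4, 21, 16, 16, 4, 41, 35, 41, 11, 16, 11, 35, 1, 1, 35, 4, 21, 41, 1.
The distinct values are {0, 1, 4, 11, 16, 21, 35, 41}; there are 8 of them.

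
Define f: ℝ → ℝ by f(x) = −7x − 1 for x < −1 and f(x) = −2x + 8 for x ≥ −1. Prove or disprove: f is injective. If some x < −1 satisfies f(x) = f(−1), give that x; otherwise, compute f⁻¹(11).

Both pieces are strictly decreasing (slopes −7 and −2), so each is injective on its own interval.
The left piece maps (−∞, −1) onto (6, ∞); the right piece maps [−1, ∞) onto (−∞, 10].
These images overlap. In particular f(−1) = 10 (right piece), and solving −7x − 1 = 10 on the left piece gives x = −11/7 < −1.
So f(−11/7) = f(−1) with −11/7 ≠ −1, and f is not injective. This x = −11/7 is the requested value below −1.

-11/7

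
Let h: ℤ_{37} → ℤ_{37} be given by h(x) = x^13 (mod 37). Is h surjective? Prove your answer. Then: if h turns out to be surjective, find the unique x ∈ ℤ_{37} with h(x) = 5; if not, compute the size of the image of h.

19

Since 37 is prime, the nonzero elements of ℤ_{37} form a cyclic group of order 36.
As gcd(13, 36) = 1, raising to the 13th power is a bijection on this group: if u^13 ≡ v^13 then (uv^{−1})^13 = 1, and the only element of order dividing gcd(13, 36) = 1 is 1, so u = v.
With h(0) = 0 this makes h injective on all of ℤ_{37}, hence bijective (finite equal-size domain and codomain). In particular h is surjective.
Since h is surjective, we find the preimage of 5. The inverse of x ↦ x^13 on (ℤ_{37})^× is x ↦ x^25, because 13·25 = 325 = 9·36 + 1 ≡ 1 (mod 36) and x^{36} = 1 for x ≠ 0 (Fermat). So h⁻¹(5) = 5^25 mod 37.
Repeated squaring mod 37: 5^1 ≡ 5, 5^2 ≡ 5² = 25, 5^4 ≡ 25² = 625 ≡ 33, 5^8 ≡ 33² = 1089 ≡ 16, 5^16 ≡ 16² = 256 ≡ 34. Since 25 = 16 + 8 + 1, 5^25 ≡ 34·16·5: 34·16 = 544 ≡ 26, then 26·5 = 130 ≡ 19. So 5^25 ≡ 19 (mod 37).
Hence h⁻¹(5) = 19.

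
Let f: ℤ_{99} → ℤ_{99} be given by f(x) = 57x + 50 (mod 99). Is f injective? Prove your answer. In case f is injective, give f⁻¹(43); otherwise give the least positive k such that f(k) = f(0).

We have gcd(57, 99) = 3 > 1. Taking s = 0 and t = 33: f(0) = 50 and f(33) = 57·33 + 50 = 1931 ≡ 50 (mod 99).
So f(0) = f(33) while 0 ≠ 33, hence f is not injective.
Since f is not injective, we find the least positive k with f(k) = f(0): this means 57k ≡ 0 (mod 99), i.e. 99 ∣ 57k. Since gcd(57, 99) = 3, dividing through by 3 this holds exactly when 33 ∣ 19k, and as gcd(19, 33) = 1, exactly when 33 ∣ k.
The smallest positive such k is 33.

33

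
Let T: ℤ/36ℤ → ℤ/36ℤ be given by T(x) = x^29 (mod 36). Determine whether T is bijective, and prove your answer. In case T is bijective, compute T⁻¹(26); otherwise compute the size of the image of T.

T(0) = 0^29 = 0.
T(6): Repeated squaring mod 36: 6^1 ≡ 6, 6^2 ≡ 6² = 36 ≡ 0, 6^4 ≡ 0² = 0, 6^8 ≡ 0² = 0, 6^16 ≡ 0² = 0. Since 29 = 16 + 8 + 4 + 1, 6^29 ≡ 0·0·0·6: 0·0 = 0, then 0·0 = 0, then 0·6 = 0. So 6^29 ≡ 0 (mod 36).
So T(0) = T(6) = 0 while 0 ≠ 6, so T is not injective, hence not bijective.
Since T is not bijective, we determine |image(T)|. Computing x^29 mod 36 for each x (by repeated squaring, reducing mod 36 at every step), the values T(0), T(1), …, T(35) are: 0, 1, 32, 27, 16, 29, 0, 31, 8, 9, 28, 23, 0, 25, 20, 27, 4, 17, 0, 19, 32, 9, 16, 11, 0, 13, 8, 27, 28, 5, 0, 7, 20, 9, 4, 35.
The distinct values are {0, 1, 4, 5, 7, 8, 9, 11, 13, 16, 17, 19, 20, 23, 25, 27, 28, 29, 31, 32, 35}; there are 21 of them.

21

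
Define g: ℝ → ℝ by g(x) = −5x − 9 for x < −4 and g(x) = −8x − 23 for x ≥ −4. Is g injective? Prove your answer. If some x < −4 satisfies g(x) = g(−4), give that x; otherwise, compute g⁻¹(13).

-22/5

Both pieces are strictly decreasing (slopes −5 and −8), so each is injective on its own interval.
The left piece maps (−∞, −4) onto (11, ∞); the right piece maps [−4, ∞) onto (−∞, 9].
These images are disjoint, so no value is attained by both pieces. So g is injective.
Because the two images are disjoint, no x < −4 has g(x) = g(−4), so we compute g⁻¹(13): 13 lies in (11, ∞), so solve −5x − 9 = 13: x = (13 + 9)/(−5) = −22/5.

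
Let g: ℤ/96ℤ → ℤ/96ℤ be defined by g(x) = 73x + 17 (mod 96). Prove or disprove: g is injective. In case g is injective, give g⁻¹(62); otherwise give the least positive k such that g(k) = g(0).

Suppose g(a) = g(b) in ℤ/96ℤ. Then 73a + 17 ≡ 73b + 17 (mod 96), therefore 73(a − b) ≡ 0 (mod 96).
Since gcd(73, 96) = 1, 73 is invertible modulo 96, so a − b ≡ 0 (mod 96), i.e. a = b.
Thus g is injective.
We now compute 73⁻¹ mod 96 explicitly. Euclid's algorithm: 96 = 1·73 + 23, 73 = 3·23 + 4, 23 = 5·4 + 3, 4 = 1·3 + 1; back-substituting gives 1 = 25·73 − 19·96, so 73⁻¹ ≡ 25 (mod 96).
Since g is injective, we compute g⁻¹(62): solve 73x + 17 ≡ 62 (mod 96), i.e. 73x ≡ 45 (mod 96).
Multiplying by 73⁻¹ = 25 gives x ≡ 25·45 = 1125 = 11·96 + 69 ≡ 69 (mod 96).
Check: g(69) = 73·69 + 17 = 5054 = 52·96 + 62 ≡ 62 (mod 96).

69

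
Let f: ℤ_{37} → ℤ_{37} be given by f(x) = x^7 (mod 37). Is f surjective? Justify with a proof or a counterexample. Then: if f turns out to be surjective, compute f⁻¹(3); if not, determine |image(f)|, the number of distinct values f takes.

Since 37 is prime, the nonzero elements of ℤ_{37} form a cyclic group of order 36.
As gcd(7, 36) = 1, raising to the 7th power is a bijection on this group: if x_1^7 ≡ x_2^7 then (x_1x_2^{−1})^7 = 1, and the only element of order dividing gcd(7, 36) = 1 is 1, so x_1 = x_2.
With f(0) = 0 this makes f injective on all of ℤ_{37}, hence bijective (finite equal-size domain and codomain). In particular f is surjective.
Since f is surjective, we find the preimage of 3. The inverse of x ↦ x^7 on (ℤ_{37})^× is x ↦ x^31, because 7·31 = 217 = 6·36 + 1 ≡ 1 (mod 36) and x^{36} = 1 for x ≠ 0 (Fermat). So f⁻¹(3) = 3^31 mod 37.
Repeated squaring mod 37: 3^1 ≡ 3, 3^2 ≡ 3² = 9, 3^4 ≡ 9² = 81 ≡ 7, 3^8 ≡ 7² = 49 ≡ 12, 3^16 ≡ 12² = 144 ≡ 33. Since 31 = 16 + 8 + 4 + 2 + 1, 3^31 ≡ 33·12·7·9·3: 33·12 = 396 ≡ 26, then 26·7 = 182 ≡ 34, then 34·9 = 306 ≡ 10, then 10·3 = 30. So 3^31 ≡ 30 (mod 37).
Hence f⁻¹(3) = 30.

30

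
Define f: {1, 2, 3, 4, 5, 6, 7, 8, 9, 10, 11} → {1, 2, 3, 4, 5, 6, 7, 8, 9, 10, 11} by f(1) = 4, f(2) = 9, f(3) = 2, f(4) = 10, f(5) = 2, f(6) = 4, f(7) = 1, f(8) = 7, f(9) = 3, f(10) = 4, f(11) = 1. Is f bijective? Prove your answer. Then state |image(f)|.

f(3) = 2 = f(5) with 3 ≠ 5, so f is not injective, hence not bijective.
The image of f is {1, 2, 3, 4, 7, 9, 10}, which has 7 elements.

7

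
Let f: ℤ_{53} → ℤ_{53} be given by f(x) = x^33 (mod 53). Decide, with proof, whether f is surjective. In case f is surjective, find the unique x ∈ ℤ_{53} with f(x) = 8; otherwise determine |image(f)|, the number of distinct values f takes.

Since 53 is prime, the nonzero elements of ℤ_{53} form a cyclic group of order 52.
As gcd(33, 52) = 1, raising to the 33rd power is a bijection on this group: if x_1^33 ≡ x_2^33 then (x_1x_2^{−1})^33 = 1, and the only element of order dividing gcd(33, 52) = 1 is 1, so x_1 = x_2.
With f(0) = 0 this makes f injective on all of ℤ_{53}, hence bijective (finite equal-size domain and codomain). In particular f is surjective.
Since f is surjective, we find the preimage of 8. The inverse of x ↦ x^33 on (ℤ_{53})^× is x ↦ x^41, because 33·41 = 1353 = 26·52 + 1 ≡ 1 (mod 52) and x^{52} = 1 for x ≠ 0 (Fermat). So f⁻¹(8) = 8^41 mod 53.
Repeated squaring mod 53: 8^1 ≡ 8, 8^2 ≡ 8² = 64 ≡ 11, 8^4 ≡ 11² = 121 ≡ 15, 8^8 ≡ 15² = 225 ≡ 13, 8^16 ≡ 13² = 169 ≡ 10, 8^32 ≡ 10² = 100 ≡ 47. Since 41 = 32 + 8 + 1, 8^41 ≡ 47·13·8: 47·13 = 611 ≡ 28, then 28·8 = 224 ≡ 12. So 8^41 ≡ 12 (mod 53).
Hence f⁻¹(8) = 12.

12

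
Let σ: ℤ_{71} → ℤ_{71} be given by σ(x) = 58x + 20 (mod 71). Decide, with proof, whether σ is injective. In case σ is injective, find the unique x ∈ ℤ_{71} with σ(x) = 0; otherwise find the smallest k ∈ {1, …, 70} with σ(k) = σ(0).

7

Recall: σ is injective when σ(a) = σ(b) forces a = b.
Suppose σ(a) = σ(b) in ℤ_{71}. Then 58a + 20 ≡ 58b + 20 (mod 71), hence 58(a − b) ≡ 0 (mod 71).
Since gcd(58, 71) = 1, 58 is invertible modulo 71, thus a − b ≡ 0 (mod 71), i.e. a = b.
So σ is injective.
We now compute 58⁻¹ mod 71 explicitly. Euclid's algorithm: 71 = 1·58 + 13, 58 = 4·13 + 6, 13 = 2·6 + 1; back-substituting gives 1 = 60·58 − 49·71, so 58⁻¹ ≡ 60 (mod 71).
Since σ is injective, we compute σ⁻¹(0): solve 58x + 20 ≡ 0 (mod 71), i.e. 58x ≡ 51 (mod 71).
Multiplying by 58⁻¹ = 60 gives x ≡ 60·51 = 3060 = 43·71 + 7 ≡ 7 (mod 71).
Check: σ(7) = 58·7 + 20 = 426 = 6·71 + 0 ≡ 0 (mod 71).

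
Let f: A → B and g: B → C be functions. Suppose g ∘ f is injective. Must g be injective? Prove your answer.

No. Take A = {0}, B = {0, 1}, C = {0, 1}, f(a) = a for each a ∈ A, and g(b) = 0 if b ∈ {0, 1} else g(b) = b.
Then g ∘ f = f is injective (A ⊂ B and f is the inclusion), but g(0) = g(1) = 0 with 0 ≠ 1, so g is not injective.

not injective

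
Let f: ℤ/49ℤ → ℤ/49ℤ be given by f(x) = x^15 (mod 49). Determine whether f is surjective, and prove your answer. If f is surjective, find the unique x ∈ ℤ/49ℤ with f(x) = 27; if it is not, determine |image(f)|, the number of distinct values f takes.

f(3): Repeated squaring mod 49: 3^1 ≡ 3, 3^2 ≡ 3² = 9, 3^4 ≡ 9² = 81 ≡ 32, 3^8 ≡ 32² = 1024 ≡ 44. Since 15 = 8 + 4 + 2 + 1, 3^15 ≡ 44·32·9·3: 44·32 = 1408 ≡ 36, then 36·9 = 324 ≡ 30, then 30·3 = 90 ≡ 41. So 3^15 ≡ 41 (mod 49).
f(5): Repeated squaring mod 49: 5^1 ≡ 5, 5^2 ≡ 5² = 25, 5^4 ≡ 25² = 625 ≡ 37, 5^8 ≡ 37² = 1369 ≡ 46. Since 15 = 8 + 4 + 2 + 1, 5^15 ≡ 46·37·25·5: 46·37 = 1702 ≡ 36, then 36·25 = 900 ≡ 18, then 18·5 = 90 ≡ 41. So 5^15 ≡ 41 (mod 49).
So f(3) = f(5) = 41 while 3 ≠ 5, so f is not injective.
A non-injective map from the 49-element set ℤ/49ℤ to itself takes at most 48 distinct values, so it cannot be surjective. So f is not surjective.
Since f is not surjective, we determine |image(f)|. Computing x^15 mod 49 for each x (by repeated squaring, reducing mod 49 at every step), the values f(0), f(1), …, f(48) are: 0, 1, 36, 41, 22, 41, 6, 0, 8, 15, 6, 36, 20, 13, 0, 15, 43, 20, 1, 48, 20, 0, 22, 22, 34, 15, 27, 27, 0, 29, 1, 48, 29, 6, 34, 0, 36, 29, 13, 43, 34, 41, 0, 43, 8, 27, 8, 13, 48.
The distinct values are {0, 1, 6, 8, 13, 15, 20, 22, 27, 29, 34, 36, 41, 43, 48}; there are 15 of them.

15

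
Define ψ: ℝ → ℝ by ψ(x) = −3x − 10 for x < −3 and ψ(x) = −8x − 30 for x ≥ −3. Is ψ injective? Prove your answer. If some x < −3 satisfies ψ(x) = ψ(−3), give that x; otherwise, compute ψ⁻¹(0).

Both pieces are strictly decreasing (slopes −3 and −8), so each is injective on its own interval.
The left piece maps (−∞, −3) onto (−1, ∞); the right piece maps [−3, ∞) onto (−∞, −6].
These images are disjoint, so no value is attained by both pieces. Thus ψ is injective.
Because the two images are disjoint, no x < −3 has ψ(x) = ψ(−3), so we compute ψ⁻¹(0): 0 lies in (−1, ∞), so solve −3x − 10 = 0: x = (0 + 10)/(−3) = −10/3.

-10/3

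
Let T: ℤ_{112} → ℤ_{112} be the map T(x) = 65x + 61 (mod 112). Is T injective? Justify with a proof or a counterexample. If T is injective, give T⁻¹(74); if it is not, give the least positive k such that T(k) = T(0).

Suppose T(u) = T(v) in ℤ_{112}. Then 65u + 61 ≡ 65v + 61 (mod 112), hence 65(u − v) ≡ 0 (mod 112).
Since gcd(65, 112) = 1, 65 is invertible modulo 112, hence u − v ≡ 0 (mod 112), i.e. u = v.
So T is injective.
We now compute 65⁻¹ mod 112 explicitly. Euclid's algorithm: 112 = 1·65 + 47, 65 = 1·47 + 18, 47 = 2·18 + 11, 18 = 1·11 + 7, 11 = 1·7 + 4, 7 = 1·4 + 3, 4 = 1·3 + 1; back-substituting gives 1 = 81·65 − 47·112, so 65⁻¹ ≡ 81 (mod 112).
Since T is injective, we compute T⁻¹(74): solve 65x + 61 ≡ 74 (mod 112), i.e. 65x ≡ 13 (mod 112).
Multiplying by 65⁻¹ = 81 gives x ≡ 81·13 = 1053 = 9·112 + 45 ≡ 45 (mod 112).
Check: T(45) = 65·45 + 61 = 2986 = 26·112 + 74 ≡ 74 (mod 112).

45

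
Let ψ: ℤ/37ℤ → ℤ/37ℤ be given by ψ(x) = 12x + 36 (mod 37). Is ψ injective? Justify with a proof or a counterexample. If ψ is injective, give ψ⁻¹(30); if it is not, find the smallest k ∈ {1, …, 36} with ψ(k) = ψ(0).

18

If ψ(s) = ψ(t), then 12s ≡ 12t (mod 37). Because gcd(12, 37) = 1, we may cancel 12 to get s ≡ t (mod 37).
Therefore ψ is injective.
We now compute 12⁻¹ mod 37 explicitly. Euclid's algorithm: 37 = 3·12 + 1; back-substituting gives 1 = 34·12 − 11·37, so 12⁻¹ ≡ 34 (mod 37).
Since ψ is injective, we find ψ⁻¹(30): we need 12x ≡ 30 − 36 ≡ 31 (mod 37). Using 12⁻¹ = 34: x ≡ 34·31 = 1054 = 28·37 + 18, so x = 18.
Check: ψ(18) = 12·18 + 36 = 252 = 6·37 + 30 ≡ 30 (mod 37).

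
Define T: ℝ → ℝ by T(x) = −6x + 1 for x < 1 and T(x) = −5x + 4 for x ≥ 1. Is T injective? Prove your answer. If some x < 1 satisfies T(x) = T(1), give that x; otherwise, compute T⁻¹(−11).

Both pieces are strictly decreasing (slopes −6 and −5), so each is injective on its own interval.
The left piece maps (−∞, 1) onto (−5, ∞); the right piece maps [1, ∞) onto (−∞, −1].
These images overlap. In particular T(1) = −1 (right piece), and solving −6x + 1 = −1 on the left piece gives x = 1/3 < 1.
So T(1/3) = T(1) with 1/3 ≠ 1, and T is not injective. This x = 1/3 is the requested value below 1.

1/3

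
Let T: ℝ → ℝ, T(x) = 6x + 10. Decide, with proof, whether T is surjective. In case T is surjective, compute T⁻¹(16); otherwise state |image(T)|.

1

By definition, T is surjective if every y in the codomain equals T(x) for some x in the domain.
For any y ∈ ℝ, x = (y − 10)/6 satisfies T(x) = y.
Hence T is surjective.
Since T is surjective, we compute T⁻¹(16) = (16 − 10)/6 = 1.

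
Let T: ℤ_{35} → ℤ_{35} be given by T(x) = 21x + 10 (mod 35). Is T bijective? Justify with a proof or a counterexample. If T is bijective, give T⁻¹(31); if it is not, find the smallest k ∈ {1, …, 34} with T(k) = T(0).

By definition, T is injective when T(x_1) = T(x_2) forces x_1 = x_2.
We have gcd(21, 35) = 7 > 1. Taking x_1 = 0 and x_2 = 5: T(0) = 10 and T(5) = 21·5 + 10 = 115 ≡ 10 (mod 35).
So T(0) = T(5) while 0 ≠ 5, therefore T is not injective, hence not bijective.
Since T is not bijective, we find the least positive k with T(k) = T(0): this means 21k ≡ 0 (mod 35), i.e. 35 ∣ 21k. Since gcd(21, 35) = 7, dividing through by 7 this holds exactly when 5 ∣ 3k, and as gcd(3, 5) = 1, exactly when 5 ∣ k.
The smallest positive such k is 5.

5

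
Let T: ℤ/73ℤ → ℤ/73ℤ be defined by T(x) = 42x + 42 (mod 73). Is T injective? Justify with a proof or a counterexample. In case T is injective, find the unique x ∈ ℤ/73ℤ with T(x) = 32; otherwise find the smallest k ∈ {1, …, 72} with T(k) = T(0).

Recall: T is injective when T(x_1) = T(x_2) forces x_1 = x_2.
Suppose T(x_1) = T(x_2) in ℤ/73ℤ. Then 42x_1 + 42 ≡ 42x_2 + 42 (mod 73), so 42(x_1 − x_2) ≡ 0 (mod 73).
Since gcd(42, 73) = 1, 42 is invertible modulo 73, thus x_1 − x_2 ≡ 0 (mod 73), i.e. x_1 = x_2.
Hence T is injective.
We now compute 42⁻¹ mod 73 explicitly. Euclid's algorithm: 73 = 1·42 + 31, 42 = 1·31 + 11, 31 = 2·11 + 9, 11 = 1·9 + 2, 9 = 4·2 + 1; back-substituting gives 1 = 40·42 − 23·73, so 42⁻¹ ≡ 40 (mod 73).
Since T is injective, we find T⁻¹(32): we need 42x ≡ 32 − 42 ≡ 63 (mod 73). Using 42⁻¹ = 40: x ≡ 40·63 = 2520 = 34·73 + 38, so x = 38.
Check: T(38) = 42·38 + 42 = 1638 = 22·73 + 32 ≡ 32 (mod 73).

38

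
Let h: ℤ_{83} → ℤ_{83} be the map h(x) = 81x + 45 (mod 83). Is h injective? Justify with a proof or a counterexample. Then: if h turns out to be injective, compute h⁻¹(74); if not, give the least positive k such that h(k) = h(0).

If h(u) = h(v), then 81u ≡ 81v (mod 83). Because gcd(81, 83) = 1, we may cancel 81 to get u ≡ v (mod 83).
Therefore h is injective.
We now compute 81⁻¹ mod 83 explicitly. Euclid's algorithm: 83 = 1·81 + 2, 81 = 40·2 + 1; back-substituting gives 1 = 41·81 − 40·83, so 81⁻¹ ≡ 41 (mod 83).
Since h is injective, we find h⁻¹(74): we need 81x ≡ 74 − 45 ≡ 29 (mod 83). Using 81⁻¹ = 41: x ≡ 41·29 = 1189 = 14·83 + 27, so x = 27.
Check: h(27) = 81·27 + 45 = 2232 = 26·83 + 74 ≡ 74 (mod 83).

27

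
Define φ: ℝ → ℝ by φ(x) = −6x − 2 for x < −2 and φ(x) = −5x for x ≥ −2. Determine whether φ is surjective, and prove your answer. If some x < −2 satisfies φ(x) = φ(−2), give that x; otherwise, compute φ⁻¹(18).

Both pieces are strictly decreasing (slopes −6 and −5), so each is injective on its own interval.
The left piece maps (−∞, −2) onto (10, ∞); the right piece maps [−2, ∞) onto (−∞, 10].
These images together cover ℝ, so φ is surjective.
Because the two images are disjoint, no x < −2 has φ(x) = φ(−2), so we compute φ⁻¹(18): 18 lies in (10, ∞), so solve −6x − 2 = 18: x = (18 + 2)/(−6) = −10/3.

-10/3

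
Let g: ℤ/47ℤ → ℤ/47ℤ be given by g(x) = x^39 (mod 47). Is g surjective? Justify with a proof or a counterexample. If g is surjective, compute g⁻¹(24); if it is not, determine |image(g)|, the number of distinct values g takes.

37

Since 47 is prime, the nonzero elements of ℤ/47ℤ form a cyclic group of order 46.
As gcd(39, 46) = 1, raising to the 39th power is a bijection on this group: if x_1^39 ≡ x_2^39 then (x_1x_2^{−1})^39 = 1, and the only element of order dividing gcd(39, 46) = 1 is 1, so x_1 = x_2.
With g(0) = 0 this makes g injective on all of ℤ/47ℤ, hence bijective (finite equal-size domain and codomain). In particular g is surjective.
Since g is surjective, we find the preimage of 24. The inverse of x ↦ x^39 on (ℤ/47ℤ)^× is x ↦ x^13, because 39·13 = 507 = 11·46 + 1 ≡ 1 (mod 46) and x^{46} = 1 for x ≠ 0 (Fermat). So g⁻¹(24) = 24^13 mod 47.
Repeated squaring mod 47: 24^1 ≡ 24, 24^2 ≡ 24² = 576 ≡ 12, 24^4 ≡ 12² = 144 ≡ 3, 24^8 ≡ 3² = 9. Since 13 = 8 + 4 + 1, 24^13 ≡ 9·3·24: 9·3 = 27, then 27·24 = 648 ≡ 37. So 24^13 ≡ 37 (mod 47).
Hence g⁻¹(24) = 37.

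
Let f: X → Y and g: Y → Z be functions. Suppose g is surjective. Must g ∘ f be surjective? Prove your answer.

No. Take X = {1}, Y = Z = {1, 2, 3, 4, 5}, f(1) = 1, and g = identity (surjective).
Then (g ∘ f)(1) = 1, and 5 ∈ Z has no preimage under g ∘ f, so g ∘ f is not surjective.

not surjective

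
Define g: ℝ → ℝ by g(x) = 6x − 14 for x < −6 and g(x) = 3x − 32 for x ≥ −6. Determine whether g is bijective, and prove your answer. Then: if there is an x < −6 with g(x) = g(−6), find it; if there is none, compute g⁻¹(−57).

-43/6

Both pieces are strictly increasing (slopes 6 and 3), so each is injective on its own interval.
The left piece maps (−∞, −6) onto (−∞, −50); the right piece maps [−6, ∞) onto [−50, ∞).
Since −50 = −50, the images partition ℝ: g is injective and surjective, hence bijective.
Because the two images are disjoint, no x < −6 has g(x) = g(−6), so we compute g⁻¹(−57): −57 lies in (−∞, −50), so solve 6x − 14 = −57: x = (−57 + 14)/6 = −43/6.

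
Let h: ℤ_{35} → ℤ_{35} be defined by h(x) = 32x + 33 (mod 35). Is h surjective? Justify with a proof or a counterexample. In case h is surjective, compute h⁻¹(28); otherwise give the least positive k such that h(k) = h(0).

Recall that h is surjective if every y in the codomain equals h(x) for some x in the domain.
Since gcd(32, 35) = 1, 32 is invertible modulo 35. Euclid's algorithm: 35 = 1·32 + 3, 32 = 10·3 + 2, 3 = 1·2 + 1; back-substituting gives 1 = 23·32 − 21·35, so 32⁻¹ ≡ 23 (mod 35).
For any y ∈ ℤ_{35}, x = 23(y − 33) mod 35 satisfies h(x) = 32·23(y − 33) + 33 ≡ y (since 32·23 ≡ 1 mod 35). So every y has a preimage.
Hence h is surjective.
Since h is surjective, we compute h⁻¹(28): solve 32x + 33 ≡ 28 (mod 35), i.e. 32x ≡ 30 (mod 35).
Multiplying by 32⁻¹ = 23 gives x ≡ 23·30 = 690 = 19·35 + 25 ≡ 25 (mod 35).
Check: h(25) = 32·25 + 33 = 833 = 23·35 + 28 ≡ 28 (mod 35).

25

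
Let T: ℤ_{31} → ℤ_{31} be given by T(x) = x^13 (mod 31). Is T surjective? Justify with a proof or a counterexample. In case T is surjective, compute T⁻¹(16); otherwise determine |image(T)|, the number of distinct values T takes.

8

Since 31 is prime, the nonzero elements of ℤ_{31} form a cyclic group of order 30.
As gcd(13, 30) = 1, raising to the 13th power is a bijection on this group: if x_1^13 ≡ x_2^13 then (x_1x_2^{−1})^13 = 1, and the only element of order dividing gcd(13, 30) = 1 is 1, so x_1 = x_2.
With T(0) = 0 this makes T injective on all of ℤ_{31}, hence bijective (finite equal-size domain and codomain). In particular T is surjective.
Since T is surjective, we find the preimage of 16. The inverse of x ↦ x^13 on (ℤ_{31})^× is x ↦ x^7, because 13·7 = 91 = 3·30 + 1 ≡ 1 (mod 30) and x^{30} = 1 for x ≠ 0 (Fermat). So T⁻¹(16) = 16^7 mod 31.
Repeated squaring mod 31: 16^1 ≡ 16, 16^2 ≡ 16² = 256 ≡ 8, 16^4 ≡ 8² = 64 ≡ 2. Since 7 = 4 + 2 + 1, 16^7 ≡ 2·8·16: 2·8 = 16, then 16·16 = 256 ≡ 8. So 16^7 ≡ 8 (mod 31).
Hence T⁻¹(16) = 8.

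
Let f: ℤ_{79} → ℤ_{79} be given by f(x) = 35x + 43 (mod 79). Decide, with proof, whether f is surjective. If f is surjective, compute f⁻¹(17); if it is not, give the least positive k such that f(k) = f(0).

Recall: surjectivity means every element of the codomain has a preimage under f.
Since gcd(35, 79) = 1, 35 is invertible modulo 79. Euclid's algorithm: 79 = 2·35 + 9, 35 = 3·9 + 8, 9 = 1·8 + 1; back-substituting gives 1 = 70·35 − 31·79, so 35⁻¹ ≡ 70 (mod 79).
For any y ∈ ℤ_{79}, x = 70(y − 43) mod 79 satisfies f(x) = 35·70(y − 43) + 43 ≡ y (since 35·70 ≡ 1 mod 79). So every y has a preimage.
Therefore f is surjective.
Since f is surjective, we find f⁻¹(17): we need 35x ≡ 17 − 43 ≡ 53 (mod 79). Using 35⁻¹ = 70: x ≡ 70·53 = 3710 = 46·79 + 76, so x = 76.
Check: f(76) = 35·76 + 43 = 2703 = 34·79 + 17 ≡ 17 (mod 79).

76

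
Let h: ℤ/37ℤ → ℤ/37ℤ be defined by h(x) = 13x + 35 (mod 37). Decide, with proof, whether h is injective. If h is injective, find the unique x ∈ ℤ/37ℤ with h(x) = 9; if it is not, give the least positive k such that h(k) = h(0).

If h(a) = h(b), then 13a ≡ 13b (mod 37). Because gcd(13, 37) = 1, we may cancel 13 to get a ≡ b (mod 37).
So h is injective.
We now compute 13⁻¹ mod 37 explicitly. Euclid's algorithm: 37 = 2·13 + 11, 13 = 1·11 + 2, 11 = 5·2 + 1; back-substituting gives 1 = 20·13 − 7·37, so 13⁻¹ ≡ 20 (mod 37).
Since h is injective, we compute h⁻¹(9): solve 13x + 35 ≡ 9 (mod 37), i.e. 13x ≡ 11 (mod 37).
Multiplying by 13⁻¹ = 20 gives x ≡ 20·11 = 220 = 5·37 + 35 ≡ 35 (mod 37).
Check: h(35) = 13·35 + 35 = 490 = 13·37 + 9 ≡ 9 (mod 37).

35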